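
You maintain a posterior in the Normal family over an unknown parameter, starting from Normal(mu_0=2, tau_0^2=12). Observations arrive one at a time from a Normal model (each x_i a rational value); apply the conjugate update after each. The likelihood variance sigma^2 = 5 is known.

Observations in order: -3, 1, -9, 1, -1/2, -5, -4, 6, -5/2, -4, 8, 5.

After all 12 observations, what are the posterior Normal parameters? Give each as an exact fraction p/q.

obs 1: x=-3 → posterior Normal(-26/17, 60/17)
obs 2: x=1 → posterior Normal(-14/29, 60/29)
obs 3: x=-9 → posterior Normal(-122/41, 60/41)
obs 4: x=1 → posterior Normal(-110/53, 60/53)
obs 5: x=-1/2 → posterior Normal(-116/65, 12/13)
obs 6: x=-5 → posterior Normal(-16/7, 60/77)
obs 7: x=-4 → posterior Normal(-224/89, 60/89)
obs 8: x=6 → posterior Normal(-152/101, 60/101)
obs 9: x=-5/2 → posterior Normal(-182/113, 60/113)
obs 10: x=-4 → posterior Normal(-46/25, 12/25)
obs 11: x=8 → posterior Normal(-134/137, 60/137)
obs 12: x=5 → posterior Normal(-74/149, 60/149)

mu_0=-74/149, tau_0^2=60/149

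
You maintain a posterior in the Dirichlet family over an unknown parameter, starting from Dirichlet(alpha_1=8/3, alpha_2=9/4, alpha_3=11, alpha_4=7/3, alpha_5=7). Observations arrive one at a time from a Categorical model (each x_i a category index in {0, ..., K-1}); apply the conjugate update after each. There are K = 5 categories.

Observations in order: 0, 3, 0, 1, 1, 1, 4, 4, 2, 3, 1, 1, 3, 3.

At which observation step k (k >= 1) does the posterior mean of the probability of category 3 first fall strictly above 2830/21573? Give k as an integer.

obs 1: x=0 → posterior Dirichlet(11/3, 9/4, 11, 7/3, 7)
obs 2: x=3 → posterior Dirichlet(11/3, 9/4, 11, 10/3, 7)
obs 3: x=0 → posterior Dirichlet(14/3, 9/4, 11, 10/3, 7)
obs 4: x=1 → posterior Dirichlet(14/3, 13/4, 11, 10/3, 7)
obs 5: x=1 → posterior Dirichlet(14/3, 17/4, 11, 10/3, 7)
obs 6: x=1 → posterior Dirichlet(14/3, 21/4, 11, 10/3, 7)
obs 7: x=4 → posterior Dirichlet(14/3, 21/4, 11, 10/3, 8)
obs 8: x=4 → posterior Dirichlet(14/3, 21/4, 11, 10/3, 9)
obs 9: x=2 → posterior Dirichlet(14/3, 21/4, 12, 10/3, 9)
obs 10: x=3 → posterior Dirichlet(14/3, 21/4, 12, 13/3, 9)
obs 11: x=1 → posterior Dirichlet(14/3, 25/4, 12, 13/3, 9)
obs 12: x=1 → posterior Dirichlet(14/3, 29/4, 12, 13/3, 9)
obs 13: x=3 → posterior Dirichlet(14/3, 29/4, 12, 16/3, 9)
obs 14: x=3 → posterior Dirichlet(14/3, 29/4, 12, 19/3, 9)

k = 13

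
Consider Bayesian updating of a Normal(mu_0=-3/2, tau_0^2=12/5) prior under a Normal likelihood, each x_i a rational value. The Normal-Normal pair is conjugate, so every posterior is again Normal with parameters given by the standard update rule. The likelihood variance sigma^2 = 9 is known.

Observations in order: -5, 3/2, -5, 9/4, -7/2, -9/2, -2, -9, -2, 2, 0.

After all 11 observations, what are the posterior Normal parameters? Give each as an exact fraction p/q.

obs 1: x=-5 → posterior Normal(-85/38, 36/19)
obs 2: x=3/2 → posterior Normal(-73/46, 36/23)
obs 3: x=-5 → posterior Normal(-113/54, 4/3)
obs 4: x=9/4 → posterior Normal(-95/62, 36/31)
obs 5: x=-7/2 → posterior Normal(-123/70, 36/35)
obs 6: x=-9/2 → posterior Normal(-53/26, 12/13)
obs 7: x=-2 → posterior Normal(-175/86, 36/43)
obs 8: x=-9 → posterior Normal(-247/94, 36/47)
obs 9: x=-2 → posterior Normal(-263/102, 12/17)
obs 10: x=2 → posterior Normal(-247/110, 36/55)
obs 11: x=0 → posterior Normal(-247/118, 36/59)

mu_0=-247/118, tau_0^2=36/59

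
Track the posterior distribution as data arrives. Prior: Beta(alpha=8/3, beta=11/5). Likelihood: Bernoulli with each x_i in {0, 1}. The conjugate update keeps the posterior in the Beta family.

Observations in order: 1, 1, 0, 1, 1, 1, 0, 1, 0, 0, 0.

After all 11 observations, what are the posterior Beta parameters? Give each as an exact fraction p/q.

alpha=26/3, beta=36/5

obs 1: x=1 → posterior Beta(11/3, 11/5)
obs 2: x=1 → posterior Beta(14/3, 11/5)
obs 3: x=0 → posterior Beta(14/3, 16/5)
obs 4: x=1 → posterior Beta(17/3, 16/5)
obs 5: x=1 → posterior Beta(20/3, 16/5)
obs 6: x=1 → posterior Beta(23/3, 16/5)
obs 7: x=0 → posterior Beta(23/3, 21/5)
obs 8: x=1 → posterior Beta(26/3, 21/5)
obs 9: x=0 → posterior Beta(26/3, 26/5)
obs 10: x=0 → posterior Beta(26/3, 31/5)
obs 11: x=0 → posterior Beta(26/3, 36/5)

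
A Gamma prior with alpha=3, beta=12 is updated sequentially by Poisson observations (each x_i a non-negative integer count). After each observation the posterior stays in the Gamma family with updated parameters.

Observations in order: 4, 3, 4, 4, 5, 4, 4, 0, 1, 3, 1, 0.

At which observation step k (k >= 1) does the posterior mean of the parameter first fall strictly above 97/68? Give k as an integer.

k = 6

obs 1: x=4 → posterior Gamma(7, 13)
obs 2: x=3 → posterior Gamma(10, 14)
obs 3: x=4 → posterior Gamma(14, 15)
obs 4: x=4 → posterior Gamma(18, 16)
obs 5: x=5 → posterior Gamma(23, 17)
obs 6: x=4 → posterior Gamma(27, 18)
obs 7: x=4 → posterior Gamma(31, 19)
obs 8: x=0 → posterior Gamma(31, 20)
obs 9: x=1 → posterior Gamma(32, 21)
obs 10: x=3 → posterior Gamma(35, 22)
obs 11: x=1 → posterior Gamma(36, 23)
obs 12: x=0 → posterior Gamma(36, 24)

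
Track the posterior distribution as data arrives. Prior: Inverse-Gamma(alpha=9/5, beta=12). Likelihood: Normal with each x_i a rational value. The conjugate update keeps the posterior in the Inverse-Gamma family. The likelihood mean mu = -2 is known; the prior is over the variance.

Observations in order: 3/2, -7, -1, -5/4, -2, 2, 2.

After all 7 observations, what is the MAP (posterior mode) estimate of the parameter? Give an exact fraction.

obs 1: x=3/2 → posterior Inverse-Gamma(23/10, 145/8)
obs 2: x=-7 → posterior Inverse-Gamma(14/5, 245/8)
obs 3: x=-1 → posterior Inverse-Gamma(33/10, 249/8)
obs 4: x=-5/4 → posterior Inverse-Gamma(19/5, 1005/32)
obs 5: x=-2 → posterior Inverse-Gamma(43/10, 1005/32)
obs 6: x=2 → posterior Inverse-Gamma(24/5, 1261/32)
obs 7: x=2 → posterior Inverse-Gamma(53/10, 1517/32)

7585/1008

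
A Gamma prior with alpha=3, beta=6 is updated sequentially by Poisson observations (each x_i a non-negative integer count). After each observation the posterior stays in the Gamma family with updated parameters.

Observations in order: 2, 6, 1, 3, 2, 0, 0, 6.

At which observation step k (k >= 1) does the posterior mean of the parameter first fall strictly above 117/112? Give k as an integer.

k = 2

obs 1: x=2 → posterior Gamma(5, 7)
obs 2: x=6 → posterior Gamma(11, 8)
obs 3: x=1 → posterior Gamma(12, 9)
obs 4: x=3 → posterior Gamma(15, 10)
obs 5: x=2 → posterior Gamma(17, 11)
obs 6: x=0 → posterior Gamma(17, 12)
obs 7: x=0 → posterior Gamma(17, 13)
obs 8: x=6 → posterior Gamma(23, 14)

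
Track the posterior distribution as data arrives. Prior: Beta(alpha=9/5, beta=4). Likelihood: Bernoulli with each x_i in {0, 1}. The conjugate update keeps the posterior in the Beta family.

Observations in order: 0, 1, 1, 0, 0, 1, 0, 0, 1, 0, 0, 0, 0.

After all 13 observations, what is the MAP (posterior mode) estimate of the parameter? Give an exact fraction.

obs 1: x=0 → posterior Beta(9/5, 5)
obs 2: x=1 → posterior Beta(14/5, 5)
obs 3: x=1 → posterior Beta(19/5, 5)
obs 4: x=0 → posterior Beta(19/5, 6)
obs 5: x=0 → posterior Beta(19/5, 7)
obs 6: x=1 → posterior Beta(24/5, 7)
obs 7: x=0 → posterior Beta(24/5, 8)
obs 8: x=0 → posterior Beta(24/5, 9)
obs 9: x=1 → posterior Beta(29/5, 9)
obs 10: x=0 → posterior Beta(29/5, 10)
obs 11: x=0 → posterior Beta(29/5, 11)
obs 12: x=0 → posterior Beta(29/5, 12)
obs 13: x=0 → posterior Beta(29/5, 13)

2/7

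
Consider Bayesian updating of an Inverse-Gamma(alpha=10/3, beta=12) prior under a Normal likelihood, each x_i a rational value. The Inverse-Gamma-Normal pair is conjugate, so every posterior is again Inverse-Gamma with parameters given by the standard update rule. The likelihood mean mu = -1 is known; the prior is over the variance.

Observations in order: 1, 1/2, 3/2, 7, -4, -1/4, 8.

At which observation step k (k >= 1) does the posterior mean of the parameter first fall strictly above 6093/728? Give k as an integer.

obs 1: x=1 → posterior Inverse-Gamma(23/6, 14)
obs 2: x=1/2 → posterior Inverse-Gamma(13/3, 121/8)
obs 3: x=3/2 → posterior Inverse-Gamma(29/6, 73/4)
obs 4: x=7 → posterior Inverse-Gamma(16/3, 201/4)
obs 5: x=-4 → posterior Inverse-Gamma(35/6, 219/4)
obs 6: x=-1/4 → posterior Inverse-Gamma(19/3, 1761/32)
obs 7: x=8 → posterior Inverse-Gamma(41/6, 3057/32)

k = 4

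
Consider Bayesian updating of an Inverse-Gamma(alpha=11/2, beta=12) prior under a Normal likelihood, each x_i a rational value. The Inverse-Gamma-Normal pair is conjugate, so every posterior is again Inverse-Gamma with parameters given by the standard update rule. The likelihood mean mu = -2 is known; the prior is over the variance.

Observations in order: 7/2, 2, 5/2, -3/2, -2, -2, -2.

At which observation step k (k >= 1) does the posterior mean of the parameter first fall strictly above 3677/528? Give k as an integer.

k = 3

obs 1: x=7/2 → posterior Inverse-Gamma(6, 217/8)
obs 2: x=2 → posterior Inverse-Gamma(13/2, 281/8)
obs 3: x=5/2 → posterior Inverse-Gamma(7, 181/4)
obs 4: x=-3/2 → posterior Inverse-Gamma(15/2, 363/8)
obs 5: x=-2 → posterior Inverse-Gamma(8, 363/8)
obs 6: x=-2 → posterior Inverse-Gamma(17/2, 363/8)
obs 7: x=-2 → posterior Inverse-Gamma(9, 363/8)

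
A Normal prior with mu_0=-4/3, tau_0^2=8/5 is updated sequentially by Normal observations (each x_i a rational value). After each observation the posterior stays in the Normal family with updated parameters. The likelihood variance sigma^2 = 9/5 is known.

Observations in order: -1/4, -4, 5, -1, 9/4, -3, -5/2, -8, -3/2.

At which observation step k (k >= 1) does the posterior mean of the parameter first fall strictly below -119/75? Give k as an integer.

k = 2

obs 1: x=-1/4 → posterior Normal(-14/17, 72/85)
obs 2: x=-4 → posterior Normal(-46/25, 72/125)
obs 3: x=5 → posterior Normal(-2/11, 24/55)
obs 4: x=-1 → posterior Normal(-14/41, 72/205)
obs 5: x=9/4 → posterior Normal(4/49, 72/245)
obs 6: x=-3 → posterior Normal(-20/57, 24/95)
obs 7: x=-5/2 → posterior Normal(-8/13, 72/325)
obs 8: x=-8 → posterior Normal(-104/73, 72/365)
obs 9: x=-3/2 → posterior Normal(-116/81, 8/45)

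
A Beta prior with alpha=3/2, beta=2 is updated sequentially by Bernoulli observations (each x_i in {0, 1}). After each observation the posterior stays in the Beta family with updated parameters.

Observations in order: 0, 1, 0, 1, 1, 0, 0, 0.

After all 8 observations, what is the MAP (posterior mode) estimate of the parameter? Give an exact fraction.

7/19

obs 1: x=0 → posterior Beta(3/2, 3)
obs 2: x=1 → posterior Beta(5/2, 3)
obs 3: x=0 → posterior Beta(5/2, 4)
obs 4: x=1 → posterior Beta(7/2, 4)
obs 5: x=1 → posterior Beta(9/2, 4)
obs 6: x=0 → posterior Beta(9/2, 5)
obs 7: x=0 → posterior Beta(9/2, 6)
obs 8: x=0 → posterior Beta(9/2, 7)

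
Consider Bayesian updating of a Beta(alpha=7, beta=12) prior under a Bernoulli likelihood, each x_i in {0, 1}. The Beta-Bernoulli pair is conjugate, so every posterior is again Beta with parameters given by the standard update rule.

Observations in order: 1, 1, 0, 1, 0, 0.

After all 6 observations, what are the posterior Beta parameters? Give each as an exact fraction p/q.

alpha=10, beta=15

obs 1: x=1 → posterior Beta(8, 12)
obs 2: x=1 → posterior Beta(9, 12)
obs 3: x=0 → posterior Beta(9, 13)
obs 4: x=1 → posterior Beta(10, 13)
obs 5: x=0 → posterior Beta(10, 14)
obs 6: x=0 → posterior Beta(10, 15)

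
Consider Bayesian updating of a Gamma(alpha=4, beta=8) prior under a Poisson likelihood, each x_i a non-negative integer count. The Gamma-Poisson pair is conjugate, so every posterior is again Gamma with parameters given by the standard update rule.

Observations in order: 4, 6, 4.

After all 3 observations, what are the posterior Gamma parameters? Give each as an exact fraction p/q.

alpha=18, beta=11

obs 1: x=4 → posterior Gamma(8, 9)
obs 2: x=6 → posterior Gamma(14, 10)
obs 3: x=4 → posterior Gamma(18, 11)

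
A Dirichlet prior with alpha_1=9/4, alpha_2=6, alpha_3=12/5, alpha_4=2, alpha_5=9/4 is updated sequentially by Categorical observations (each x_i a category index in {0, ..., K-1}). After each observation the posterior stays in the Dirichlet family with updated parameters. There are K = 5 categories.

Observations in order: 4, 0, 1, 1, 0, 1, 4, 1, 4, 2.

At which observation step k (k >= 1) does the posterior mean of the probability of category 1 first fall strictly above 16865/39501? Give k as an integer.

obs 1: x=4 → posterior Dirichlet(9/4, 6, 12/5, 2, 13/4)
obs 2: x=0 → posterior Dirichlet(13/4, 6, 12/5, 2, 13/4)
obs 3: x=1 → posterior Dirichlet(13/4, 7, 12/5, 2, 13/4)
obs 4: x=1 → posterior Dirichlet(13/4, 8, 12/5, 2, 13/4)
obs 5: x=0 → posterior Dirichlet(17/4, 8, 12/5, 2, 13/4)
obs 6: x=1 → posterior Dirichlet(17/4, 9, 12/5, 2, 13/4)
obs 7: x=4 → posterior Dirichlet(17/4, 9, 12/5, 2, 17/4)
obs 8: x=1 → posterior Dirichlet(17/4, 10, 12/5, 2, 17/4)
obs 9: x=4 → posterior Dirichlet(17/4, 10, 12/5, 2, 21/4)
obs 10: x=2 → posterior Dirichlet(17/4, 10, 17/5, 2, 21/4)

k = 6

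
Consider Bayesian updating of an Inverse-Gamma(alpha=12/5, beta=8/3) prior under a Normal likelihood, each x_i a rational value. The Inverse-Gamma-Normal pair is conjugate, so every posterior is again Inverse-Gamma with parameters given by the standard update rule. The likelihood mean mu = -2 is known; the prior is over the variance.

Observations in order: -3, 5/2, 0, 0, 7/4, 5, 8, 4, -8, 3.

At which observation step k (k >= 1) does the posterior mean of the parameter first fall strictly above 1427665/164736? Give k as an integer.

k = 6

obs 1: x=-3 → posterior Inverse-Gamma(29/10, 19/6)
obs 2: x=5/2 → posterior Inverse-Gamma(17/5, 319/24)
obs 3: x=0 → posterior Inverse-Gamma(39/10, 367/24)
obs 4: x=0 → posterior Inverse-Gamma(22/5, 415/24)
obs 5: x=7/4 → posterior Inverse-Gamma(49/10, 2335/96)
obs 6: x=5 → posterior Inverse-Gamma(27/5, 4687/96)
obs 7: x=8 → posterior Inverse-Gamma(59/10, 9487/96)
obs 8: x=4 → posterior Inverse-Gamma(32/5, 11215/96)
obs 9: x=-8 → posterior Inverse-Gamma(69/10, 12943/96)
obs 10: x=3 → posterior Inverse-Gamma(37/5, 14143/96)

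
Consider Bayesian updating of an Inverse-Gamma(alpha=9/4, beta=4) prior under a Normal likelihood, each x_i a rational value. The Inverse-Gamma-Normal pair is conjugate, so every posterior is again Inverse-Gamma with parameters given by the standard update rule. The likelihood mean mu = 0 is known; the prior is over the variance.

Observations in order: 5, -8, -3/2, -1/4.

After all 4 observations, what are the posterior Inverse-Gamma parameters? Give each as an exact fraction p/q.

alpha=17/4, beta=1589/32

obs 1: x=5 → posterior Inverse-Gamma(11/4, 33/2)
obs 2: x=-8 → posterior Inverse-Gamma(13/4, 97/2)
obs 3: x=-3/2 → posterior Inverse-Gamma(15/4, 397/8)
obs 4: x=-1/4 → posterior Inverse-Gamma(17/4, 1589/32)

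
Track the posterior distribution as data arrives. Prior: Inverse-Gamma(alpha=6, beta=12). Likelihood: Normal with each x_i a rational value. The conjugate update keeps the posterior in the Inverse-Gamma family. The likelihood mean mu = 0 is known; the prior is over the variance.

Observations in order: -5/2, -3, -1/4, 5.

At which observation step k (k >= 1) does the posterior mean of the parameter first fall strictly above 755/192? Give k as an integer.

obs 1: x=-5/2 → posterior Inverse-Gamma(13/2, 121/8)
obs 2: x=-3 → posterior Inverse-Gamma(7, 157/8)
obs 3: x=-1/4 → posterior Inverse-Gamma(15/2, 629/32)
obs 4: x=5 → posterior Inverse-Gamma(8, 1029/32)

k = 4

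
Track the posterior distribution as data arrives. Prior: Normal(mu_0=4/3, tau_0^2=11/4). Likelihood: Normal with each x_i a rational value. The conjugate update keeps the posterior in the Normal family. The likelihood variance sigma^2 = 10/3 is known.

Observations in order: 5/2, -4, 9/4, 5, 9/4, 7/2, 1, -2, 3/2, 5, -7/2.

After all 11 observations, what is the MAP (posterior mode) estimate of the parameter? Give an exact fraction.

obs 1: x=5/2 → posterior Normal(815/438, 110/73)
obs 2: x=-4 → posterior Normal(23/636, 55/53)
obs 3: x=9/4 → posterior Normal(937/1668, 110/139)
obs 4: x=5 → posterior Normal(2917/2064, 55/86)
obs 5: x=9/4 → posterior Normal(952/615, 22/41)
obs 6: x=7/2 → posterior Normal(371/204, 55/119)
obs 7: x=1 → posterior Normal(2795/1626, 110/271)
obs 8: x=-2 → posterior Normal(2399/1824, 55/152)
obs 9: x=3/2 → posterior Normal(4/3, 110/337)
obs 10: x=5 → posterior Normal(1843/1110, 11/37)
obs 11: x=-7/2 → posterior Normal(2993/2418, 110/403)

2993/2418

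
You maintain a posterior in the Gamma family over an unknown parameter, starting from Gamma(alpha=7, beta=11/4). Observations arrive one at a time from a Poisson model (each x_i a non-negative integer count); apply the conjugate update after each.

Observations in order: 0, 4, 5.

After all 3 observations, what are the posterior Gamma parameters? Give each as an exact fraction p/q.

obs 1: x=0 → posterior Gamma(7, 15/4)
obs 2: x=4 → posterior Gamma(11, 19/4)
obs 3: x=5 → posterior Gamma(16, 23/4)

alpha=16, beta=23/4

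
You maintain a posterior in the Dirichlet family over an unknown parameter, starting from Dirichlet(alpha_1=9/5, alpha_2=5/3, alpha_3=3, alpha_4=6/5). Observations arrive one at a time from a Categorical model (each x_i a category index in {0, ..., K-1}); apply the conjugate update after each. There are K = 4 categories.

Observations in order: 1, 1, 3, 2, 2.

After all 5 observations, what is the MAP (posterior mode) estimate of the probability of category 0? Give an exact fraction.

obs 1: x=1 → posterior Dirichlet(9/5, 8/3, 3, 6/5)
obs 2: x=1 → posterior Dirichlet(9/5, 11/3, 3, 6/5)
obs 3: x=3 → posterior Dirichlet(9/5, 11/3, 3, 11/5)
obs 4: x=2 → posterior Dirichlet(9/5, 11/3, 4, 11/5)
obs 5: x=2 → posterior Dirichlet(9/5, 11/3, 5, 11/5)

6/65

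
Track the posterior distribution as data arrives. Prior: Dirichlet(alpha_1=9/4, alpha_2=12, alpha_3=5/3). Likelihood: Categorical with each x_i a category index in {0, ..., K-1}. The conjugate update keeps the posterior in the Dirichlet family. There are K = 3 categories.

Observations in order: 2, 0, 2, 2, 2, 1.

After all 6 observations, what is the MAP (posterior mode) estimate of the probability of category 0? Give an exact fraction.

obs 1: x=2 → posterior Dirichlet(9/4, 12, 8/3)
obs 2: x=0 → posterior Dirichlet(13/4, 12, 8/3)
obs 3: x=2 → posterior Dirichlet(13/4, 12, 11/3)
obs 4: x=2 → posterior Dirichlet(13/4, 12, 14/3)
obs 5: x=2 → posterior Dirichlet(13/4, 12, 17/3)
obs 6: x=1 → posterior Dirichlet(13/4, 13, 17/3)

27/227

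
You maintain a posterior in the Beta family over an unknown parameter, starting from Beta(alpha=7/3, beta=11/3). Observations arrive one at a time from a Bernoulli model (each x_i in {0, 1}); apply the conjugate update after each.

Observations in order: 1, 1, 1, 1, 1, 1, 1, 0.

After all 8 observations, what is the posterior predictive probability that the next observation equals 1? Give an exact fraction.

obs 1: x=1 → posterior Beta(10/3, 11/3)
obs 2: x=1 → posterior Beta(13/3, 11/3)
obs 3: x=1 → posterior Beta(16/3, 11/3)
obs 4: x=1 → posterior Beta(19/3, 11/3)
obs 5: x=1 → posterior Beta(22/3, 11/3)
obs 6: x=1 → posterior Beta(25/3, 11/3)
obs 7: x=1 → posterior Beta(28/3, 11/3)
obs 8: x=0 → posterior Beta(28/3, 14/3)

2/3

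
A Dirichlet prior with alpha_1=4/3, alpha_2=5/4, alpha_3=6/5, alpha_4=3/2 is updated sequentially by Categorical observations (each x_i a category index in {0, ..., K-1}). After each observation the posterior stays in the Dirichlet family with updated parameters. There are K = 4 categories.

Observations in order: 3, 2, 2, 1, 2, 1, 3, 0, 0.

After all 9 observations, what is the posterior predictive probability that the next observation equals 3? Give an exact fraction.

obs 1: x=3 → posterior Dirichlet(4/3, 5/4, 6/5, 5/2)
obs 2: x=2 → posterior Dirichlet(4/3, 5/4, 11/5, 5/2)
obs 3: x=2 → posterior Dirichlet(4/3, 5/4, 16/5, 5/2)
obs 4: x=1 → posterior Dirichlet(4/3, 9/4, 16/5, 5/2)
obs 5: x=2 → posterior Dirichlet(4/3, 9/4, 21/5, 5/2)
obs 6: x=1 → posterior Dirichlet(4/3, 13/4, 21/5, 5/2)
obs 7: x=3 → posterior Dirichlet(4/3, 13/4, 21/5, 7/2)
obs 8: x=0 → posterior Dirichlet(7/3, 13/4, 21/5, 7/2)
obs 9: x=0 → posterior Dirichlet(10/3, 13/4, 21/5, 7/2)

210/857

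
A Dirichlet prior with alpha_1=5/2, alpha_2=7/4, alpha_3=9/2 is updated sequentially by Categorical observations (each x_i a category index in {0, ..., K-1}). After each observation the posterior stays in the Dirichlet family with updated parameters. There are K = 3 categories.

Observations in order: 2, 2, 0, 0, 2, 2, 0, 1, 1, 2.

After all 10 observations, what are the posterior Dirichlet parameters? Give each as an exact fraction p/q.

obs 1: x=2 → posterior Dirichlet(5/2, 7/4, 11/2)
obs 2: x=2 → posterior Dirichlet(5/2, 7/4, 13/2)
obs 3: x=0 → posterior Dirichlet(7/2, 7/4, 13/2)
obs 4: x=0 → posterior Dirichlet(9/2, 7/4, 13/2)
obs 5: x=2 → posterior Dirichlet(9/2, 7/4, 15/2)
obs 6: x=2 → posterior Dirichlet(9/2, 7/4, 17/2)
obs 7: x=0 → posterior Dirichlet(11/2, 7/4, 17/2)
obs 8: x=1 → posterior Dirichlet(11/2, 11/4, 17/2)
obs 9: x=1 → posterior Dirichlet(11/2, 15/4, 17/2)
obs 10: x=2 → posterior Dirichlet(11/2, 15/4, 19/2)

alpha_1=11/2, alpha_2=15/4, alpha_3=19/2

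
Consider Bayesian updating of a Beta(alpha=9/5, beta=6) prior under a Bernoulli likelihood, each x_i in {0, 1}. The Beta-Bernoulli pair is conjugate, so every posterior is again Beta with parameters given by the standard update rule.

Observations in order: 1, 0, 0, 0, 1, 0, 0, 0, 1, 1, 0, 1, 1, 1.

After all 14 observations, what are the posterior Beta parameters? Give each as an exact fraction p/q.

alpha=44/5, beta=13

obs 1: x=1 → posterior Beta(14/5, 6)
obs 2: x=0 → posterior Beta(14/5, 7)
obs 3: x=0 → posterior Beta(14/5, 8)
obs 4: x=0 → posterior Beta(14/5, 9)
obs 5: x=1 → posterior Beta(19/5, 9)
obs 6: x=0 → posterior Beta(19/5, 10)
obs 7: x=0 → posterior Beta(19/5, 11)
obs 8: x=0 → posterior Beta(19/5, 12)
obs 9: x=1 → posterior Beta(24/5, 12)
obs 10: x=1 → posterior Beta(29/5, 12)
obs 11: x=0 → posterior Beta(29/5, 13)
obs 12: x=1 → posterior Beta(34/5, 13)
obs 13: x=1 → posterior Beta(39/5, 13)
obs 14: x=1 → posterior Beta(44/5, 13)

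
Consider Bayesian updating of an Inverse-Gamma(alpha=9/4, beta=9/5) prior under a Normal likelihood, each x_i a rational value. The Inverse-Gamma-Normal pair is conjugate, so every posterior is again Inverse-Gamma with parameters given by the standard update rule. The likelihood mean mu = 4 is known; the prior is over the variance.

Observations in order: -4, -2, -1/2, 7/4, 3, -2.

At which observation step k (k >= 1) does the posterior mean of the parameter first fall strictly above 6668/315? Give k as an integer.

k = 2

obs 1: x=-4 → posterior Inverse-Gamma(11/4, 169/5)
obs 2: x=-2 → posterior Inverse-Gamma(13/4, 259/5)
obs 3: x=-1/2 → posterior Inverse-Gamma(15/4, 2477/40)
obs 4: x=7/4 → posterior Inverse-Gamma(17/4, 10313/160)
obs 5: x=3 → posterior Inverse-Gamma(19/4, 10393/160)
obs 6: x=-2 → posterior Inverse-Gamma(21/4, 13273/160)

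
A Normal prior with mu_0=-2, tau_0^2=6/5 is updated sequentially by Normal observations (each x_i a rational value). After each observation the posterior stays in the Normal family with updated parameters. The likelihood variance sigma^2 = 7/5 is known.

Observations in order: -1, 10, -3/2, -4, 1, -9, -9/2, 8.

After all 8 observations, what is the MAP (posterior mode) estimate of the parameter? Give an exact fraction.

obs 1: x=-1 → posterior Normal(-20/13, 42/65)
obs 2: x=10 → posterior Normal(40/19, 42/95)
obs 3: x=-3/2 → posterior Normal(31/25, 42/125)
obs 4: x=-4 → posterior Normal(7/31, 42/155)
obs 5: x=1 → posterior Normal(13/37, 42/185)
obs 6: x=-9 → posterior Normal(-41/43, 42/215)
obs 7: x=-9/2 → posterior Normal(-68/49, 6/35)
obs 8: x=8 → posterior Normal(-4/11, 42/275)

-4/11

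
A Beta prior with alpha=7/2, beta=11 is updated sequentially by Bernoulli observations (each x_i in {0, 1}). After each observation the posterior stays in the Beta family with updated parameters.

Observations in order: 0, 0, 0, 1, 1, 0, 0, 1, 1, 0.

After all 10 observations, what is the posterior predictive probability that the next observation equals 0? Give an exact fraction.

obs 1: x=0 → posterior Beta(7/2, 12)
obs 2: x=0 → posterior Beta(7/2, 13)
obs 3: x=0 → posterior Beta(7/2, 14)
obs 4: x=1 → posterior Beta(9/2, 14)
obs 5: x=1 → posterior Beta(11/2, 14)
obs 6: x=0 → posterior Beta(11/2, 15)
obs 7: x=0 → posterior Beta(11/2, 16)
obs 8: x=1 → posterior Beta(13/2, 16)
obs 9: x=1 → posterior Beta(15/2, 16)
obs 10: x=0 → posterior Beta(15/2, 17)

34/49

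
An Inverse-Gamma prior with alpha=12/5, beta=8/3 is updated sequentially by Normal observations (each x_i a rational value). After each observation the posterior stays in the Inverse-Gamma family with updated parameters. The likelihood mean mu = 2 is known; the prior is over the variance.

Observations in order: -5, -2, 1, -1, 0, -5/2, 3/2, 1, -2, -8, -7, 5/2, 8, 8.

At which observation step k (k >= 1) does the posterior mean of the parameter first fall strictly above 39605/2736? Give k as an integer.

k = 2

obs 1: x=-5 → posterior Inverse-Gamma(29/10, 163/6)
obs 2: x=-2 → posterior Inverse-Gamma(17/5, 211/6)
obs 3: x=1 → posterior Inverse-Gamma(39/10, 107/3)
obs 4: x=-1 → posterior Inverse-Gamma(22/5, 241/6)
obs 5: x=0 → posterior Inverse-Gamma(49/10, 253/6)
obs 6: x=-5/2 → posterior Inverse-Gamma(27/5, 1255/24)
obs 7: x=3/2 → posterior Inverse-Gamma(59/10, 629/12)
obs 8: x=1 → posterior Inverse-Gamma(32/5, 635/12)
obs 9: x=-2 → posterior Inverse-Gamma(69/10, 731/12)
obs 10: x=-8 → posterior Inverse-Gamma(37/5, 1331/12)
obs 11: x=-7 → posterior Inverse-Gamma(79/10, 1817/12)
obs 12: x=5/2 → posterior Inverse-Gamma(42/5, 3637/24)
obs 13: x=8 → posterior Inverse-Gamma(89/10, 4069/24)
obs 14: x=8 → posterior Inverse-Gamma(47/5, 4501/24)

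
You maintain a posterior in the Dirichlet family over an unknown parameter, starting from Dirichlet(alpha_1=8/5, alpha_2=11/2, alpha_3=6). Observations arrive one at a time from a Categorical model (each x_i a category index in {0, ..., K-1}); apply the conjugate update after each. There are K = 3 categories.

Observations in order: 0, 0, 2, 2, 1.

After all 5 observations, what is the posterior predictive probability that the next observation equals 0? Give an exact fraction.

36/181

obs 1: x=0 → posterior Dirichlet(13/5, 11/2, 6)
obs 2: x=0 → posterior Dirichlet(18/5, 11/2, 6)
obs 3: x=2 → posterior Dirichlet(18/5, 11/2, 7)
obs 4: x=2 → posterior Dirichlet(18/5, 11/2, 8)
obs 5: x=1 → posterior Dirichlet(18/5, 13/2, 8)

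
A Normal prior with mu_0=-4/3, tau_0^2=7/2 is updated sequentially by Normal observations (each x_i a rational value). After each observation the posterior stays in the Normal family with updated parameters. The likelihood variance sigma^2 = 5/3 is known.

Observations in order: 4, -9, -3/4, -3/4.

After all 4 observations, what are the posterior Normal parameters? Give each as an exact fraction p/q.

mu_0=-899/564, tau_0^2=35/94

obs 1: x=4 → posterior Normal(212/93, 35/31)
obs 2: x=-9 → posterior Normal(-355/156, 35/52)
obs 3: x=-3/4 → posterior Normal(-1609/876, 35/73)
obs 4: x=-3/4 → posterior Normal(-899/564, 35/94)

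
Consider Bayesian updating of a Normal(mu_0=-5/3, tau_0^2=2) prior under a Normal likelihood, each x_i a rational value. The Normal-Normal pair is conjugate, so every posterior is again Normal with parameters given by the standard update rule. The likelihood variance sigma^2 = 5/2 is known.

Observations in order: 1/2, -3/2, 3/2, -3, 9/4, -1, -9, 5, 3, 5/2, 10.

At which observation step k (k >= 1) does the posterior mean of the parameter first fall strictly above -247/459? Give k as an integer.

obs 1: x=1/2 → posterior Normal(-19/27, 10/9)
obs 2: x=-3/2 → posterior Normal(-37/39, 10/13)
obs 3: x=3/2 → posterior Normal(-19/51, 10/17)
obs 4: x=-3 → posterior Normal(-55/63, 10/21)
obs 5: x=9/4 → posterior Normal(-28/75, 2/5)
obs 6: x=-1 → posterior Normal(-40/87, 10/29)
obs 7: x=-9 → posterior Normal(-148/99, 10/33)
obs 8: x=5 → posterior Normal(-88/111, 10/37)
obs 9: x=3 → posterior Normal(-52/123, 10/41)
obs 10: x=5/2 → posterior Normal(-22/135, 2/9)
obs 11: x=10 → posterior Normal(2/3, 10/49)

k = 3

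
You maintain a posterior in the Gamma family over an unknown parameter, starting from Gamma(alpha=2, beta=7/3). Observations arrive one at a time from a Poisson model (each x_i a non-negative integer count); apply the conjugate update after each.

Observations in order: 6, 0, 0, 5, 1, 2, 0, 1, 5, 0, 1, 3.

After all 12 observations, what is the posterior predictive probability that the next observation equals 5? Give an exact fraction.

51119814950911585376658906621227837604769320960471/1755750442183370370659566519639120089288090161512448

obs 1: x=6 → posterior Gamma(8, 10/3)
obs 2: x=0 → posterior Gamma(8, 13/3)
obs 3: x=0 → posterior Gamma(8, 16/3)
obs 4: x=5 → posterior Gamma(13, 19/3)
obs 5: x=1 → posterior Gamma(14, 22/3)
obs 6: x=2 → posterior Gamma(16, 25/3)
obs 7: x=0 → posterior Gamma(16, 28/3)
obs 8: x=1 → posterior Gamma(17, 31/3)
obs 9: x=5 → posterior Gamma(22, 34/3)
obs 10: x=0 → posterior Gamma(22, 37/3)
obs 11: x=1 → posterior Gamma(23, 40/3)
obs 12: x=3 → posterior Gamma(26, 43/3)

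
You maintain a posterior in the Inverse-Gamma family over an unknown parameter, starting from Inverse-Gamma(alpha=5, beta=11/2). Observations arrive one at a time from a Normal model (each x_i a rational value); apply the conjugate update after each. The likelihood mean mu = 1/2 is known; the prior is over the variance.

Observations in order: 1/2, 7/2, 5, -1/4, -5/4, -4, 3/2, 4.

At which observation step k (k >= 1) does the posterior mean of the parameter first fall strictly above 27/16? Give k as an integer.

k = 2

obs 1: x=1/2 → posterior Inverse-Gamma(11/2, 11/2)
obs 2: x=7/2 → posterior Inverse-Gamma(6, 10)
obs 3: x=5 → posterior Inverse-Gamma(13/2, 161/8)
obs 4: x=-1/4 → posterior Inverse-Gamma(7, 653/32)
obs 5: x=-5/4 → posterior Inverse-Gamma(15/2, 351/16)
obs 6: x=-4 → posterior Inverse-Gamma(8, 513/16)
obs 7: x=3/2 → posterior Inverse-Gamma(17/2, 521/16)
obs 8: x=4 → posterior Inverse-Gamma(9, 619/16)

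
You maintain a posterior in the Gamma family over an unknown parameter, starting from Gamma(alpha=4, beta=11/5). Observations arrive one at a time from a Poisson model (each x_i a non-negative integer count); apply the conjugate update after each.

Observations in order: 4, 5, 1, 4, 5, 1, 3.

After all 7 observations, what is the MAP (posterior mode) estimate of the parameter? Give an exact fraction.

obs 1: x=4 → posterior Gamma(8, 16/5)
obs 2: x=5 → posterior Gamma(13, 21/5)
obs 3: x=1 → posterior Gamma(14, 26/5)
obs 4: x=4 → posterior Gamma(18, 31/5)
obs 5: x=5 → posterior Gamma(23, 36/5)
obs 6: x=1 → posterior Gamma(24, 41/5)
obs 7: x=3 → posterior Gamma(27, 46/5)

65/23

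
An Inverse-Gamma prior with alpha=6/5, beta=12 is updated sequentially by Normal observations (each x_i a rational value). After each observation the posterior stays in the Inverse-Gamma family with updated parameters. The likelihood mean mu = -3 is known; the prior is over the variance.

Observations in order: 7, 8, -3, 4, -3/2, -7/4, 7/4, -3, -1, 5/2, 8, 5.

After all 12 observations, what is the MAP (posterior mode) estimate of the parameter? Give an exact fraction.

21585/656

obs 1: x=7 → posterior Inverse-Gamma(17/10, 62)
obs 2: x=8 → posterior Inverse-Gamma(11/5, 245/2)
obs 3: x=-3 → posterior Inverse-Gamma(27/10, 245/2)
obs 4: x=4 → posterior Inverse-Gamma(16/5, 147)
obs 5: x=-3/2 → posterior Inverse-Gamma(37/10, 1185/8)
obs 6: x=-7/4 → posterior Inverse-Gamma(21/5, 4765/32)
obs 7: x=7/4 → posterior Inverse-Gamma(47/10, 2563/16)
obs 8: x=-3 → posterior Inverse-Gamma(26/5, 2563/16)
obs 9: x=-1 → posterior Inverse-Gamma(57/10, 2595/16)
obs 10: x=5/2 → posterior Inverse-Gamma(31/5, 2837/16)
obs 11: x=8 → posterior Inverse-Gamma(67/10, 3805/16)
obs 12: x=5 → posterior Inverse-Gamma(36/5, 4317/16)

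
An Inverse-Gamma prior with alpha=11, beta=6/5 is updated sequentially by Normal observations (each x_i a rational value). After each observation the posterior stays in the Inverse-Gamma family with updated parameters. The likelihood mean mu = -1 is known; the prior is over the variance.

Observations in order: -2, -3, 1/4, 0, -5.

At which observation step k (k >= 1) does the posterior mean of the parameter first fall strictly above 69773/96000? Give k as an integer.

obs 1: x=-2 → posterior Inverse-Gamma(23/2, 17/10)
obs 2: x=-3 → posterior Inverse-Gamma(12, 37/10)
obs 3: x=1/4 → posterior Inverse-Gamma(25/2, 717/160)
obs 4: x=0 → posterior Inverse-Gamma(13, 797/160)
obs 5: x=-5 → posterior Inverse-Gamma(27/2, 2077/160)

k = 5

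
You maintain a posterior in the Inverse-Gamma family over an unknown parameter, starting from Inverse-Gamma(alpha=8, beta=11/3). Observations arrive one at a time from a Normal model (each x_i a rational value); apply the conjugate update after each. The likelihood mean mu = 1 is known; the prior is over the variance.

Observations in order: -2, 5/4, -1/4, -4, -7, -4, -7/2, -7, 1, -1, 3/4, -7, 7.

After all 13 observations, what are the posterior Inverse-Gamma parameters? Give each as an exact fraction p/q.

alpha=29/2, beta=15373/96

obs 1: x=-2 → posterior Inverse-Gamma(17/2, 49/6)
obs 2: x=5/4 → posterior Inverse-Gamma(9, 787/96)
obs 3: x=-1/4 → posterior Inverse-Gamma(19/2, 431/48)
obs 4: x=-4 → posterior Inverse-Gamma(10, 1031/48)
obs 5: x=-7 → posterior Inverse-Gamma(21/2, 2567/48)
obs 6: x=-4 → posterior Inverse-Gamma(11, 3167/48)
obs 7: x=-7/2 → posterior Inverse-Gamma(23/2, 3653/48)
obs 8: x=-7 → posterior Inverse-Gamma(12, 5189/48)
obs 9: x=1 → posterior Inverse-Gamma(25/2, 5189/48)
obs 10: x=-1 → posterior Inverse-Gamma(13, 5285/48)
obs 11: x=3/4 → posterior Inverse-Gamma(27/2, 10573/96)
obs 12: x=-7 → posterior Inverse-Gamma(14, 13645/96)
obs 13: x=7 → posterior Inverse-Gamma(29/2, 15373/96)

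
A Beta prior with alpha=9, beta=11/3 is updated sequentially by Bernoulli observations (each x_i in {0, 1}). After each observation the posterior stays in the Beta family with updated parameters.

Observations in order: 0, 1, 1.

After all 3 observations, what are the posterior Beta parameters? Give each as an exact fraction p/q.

alpha=11, beta=14/3

obs 1: x=0 → posterior Beta(9, 14/3)
obs 2: x=1 → posterior Beta(10, 14/3)
obs 3: x=1 → posterior Beta(11, 14/3)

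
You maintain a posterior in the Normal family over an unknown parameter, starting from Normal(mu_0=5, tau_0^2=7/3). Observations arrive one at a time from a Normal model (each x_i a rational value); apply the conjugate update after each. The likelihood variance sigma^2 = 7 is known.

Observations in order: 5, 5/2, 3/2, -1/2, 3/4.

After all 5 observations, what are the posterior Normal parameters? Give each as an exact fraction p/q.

mu_0=97/32, tau_0^2=7/8

obs 1: x=5 → posterior Normal(5, 7/4)
obs 2: x=5/2 → posterior Normal(9/2, 7/5)
obs 3: x=3/2 → posterior Normal(4, 7/6)
obs 4: x=-1/2 → posterior Normal(47/14, 1)
obs 5: x=3/4 → posterior Normal(97/32, 7/8)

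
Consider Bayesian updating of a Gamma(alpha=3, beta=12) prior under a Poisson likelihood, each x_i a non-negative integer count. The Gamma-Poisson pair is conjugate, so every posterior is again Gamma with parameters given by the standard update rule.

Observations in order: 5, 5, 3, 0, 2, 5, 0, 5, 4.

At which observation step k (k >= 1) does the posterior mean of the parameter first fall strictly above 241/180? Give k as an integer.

obs 1: x=5 → posterior Gamma(8, 13)
obs 2: x=5 → posterior Gamma(13, 14)
obs 3: x=3 → posterior Gamma(16, 15)
obs 4: x=0 → posterior Gamma(16, 16)
obs 5: x=2 → posterior Gamma(18, 17)
obs 6: x=5 → posterior Gamma(23, 18)
obs 7: x=0 → posterior Gamma(23, 19)
obs 8: x=5 → posterior Gamma(28, 20)
obs 9: x=4 → posterior Gamma(32, 21)

k = 8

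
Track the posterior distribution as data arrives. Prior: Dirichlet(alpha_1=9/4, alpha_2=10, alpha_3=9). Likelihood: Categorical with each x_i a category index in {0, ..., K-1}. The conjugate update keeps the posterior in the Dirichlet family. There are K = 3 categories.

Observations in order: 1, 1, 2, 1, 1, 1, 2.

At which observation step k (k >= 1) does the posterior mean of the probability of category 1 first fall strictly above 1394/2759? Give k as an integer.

obs 1: x=1 → posterior Dirichlet(9/4, 11, 9)
obs 2: x=1 → posterior Dirichlet(9/4, 12, 9)
obs 3: x=2 → posterior Dirichlet(9/4, 12, 10)
obs 4: x=1 → posterior Dirichlet(9/4, 13, 10)
obs 5: x=1 → posterior Dirichlet(9/4, 14, 10)
obs 6: x=1 → posterior Dirichlet(9/4, 15, 10)
obs 7: x=2 → posterior Dirichlet(9/4, 15, 11)

k = 2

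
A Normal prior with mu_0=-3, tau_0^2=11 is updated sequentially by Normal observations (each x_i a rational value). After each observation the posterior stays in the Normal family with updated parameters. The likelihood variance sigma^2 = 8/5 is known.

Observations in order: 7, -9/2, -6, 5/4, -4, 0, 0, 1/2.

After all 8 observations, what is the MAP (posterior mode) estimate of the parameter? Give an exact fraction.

-1361/1792

obs 1: x=7 → posterior Normal(361/63, 88/63)
obs 2: x=-9/2 → posterior Normal(227/236, 44/59)
obs 3: x=-6 → posterior Normal(-433/346, 88/173)
obs 4: x=5/4 → posterior Normal(-197/304, 22/57)
obs 5: x=-4 → posterior Normal(-1471/1132, 88/283)
obs 6: x=0 → posterior Normal(-1471/1352, 44/169)
obs 7: x=0 → posterior Normal(-1471/1572, 88/393)
obs 8: x=1/2 → posterior Normal(-1361/1792, 11/56)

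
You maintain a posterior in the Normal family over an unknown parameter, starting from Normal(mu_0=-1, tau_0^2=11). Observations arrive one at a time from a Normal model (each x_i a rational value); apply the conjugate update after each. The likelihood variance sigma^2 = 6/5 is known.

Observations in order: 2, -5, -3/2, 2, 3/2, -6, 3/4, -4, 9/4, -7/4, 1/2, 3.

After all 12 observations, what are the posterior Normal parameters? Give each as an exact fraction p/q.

mu_0=-1399/2664, tau_0^2=11/111

obs 1: x=2 → posterior Normal(104/61, 66/61)
obs 2: x=-5 → posterior Normal(-171/116, 33/58)
obs 3: x=-3/2 → posterior Normal(-169/114, 22/57)
obs 4: x=2 → posterior Normal(-287/452, 33/113)
obs 5: x=3/2 → posterior Normal(-61/281, 66/281)
obs 6: x=-6 → posterior Normal(-391/336, 11/56)
obs 7: x=3/4 → posterior Normal(-1399/1564, 66/391)
obs 8: x=-4 → posterior Normal(-2279/1784, 33/223)
obs 9: x=9/4 → posterior Normal(-446/501, 22/167)
obs 10: x=-7/4 → posterior Normal(-2169/2224, 33/278)
obs 11: x=1/2 → posterior Normal(-2059/2444, 66/611)
obs 12: x=3 → posterior Normal(-1399/2664, 11/111)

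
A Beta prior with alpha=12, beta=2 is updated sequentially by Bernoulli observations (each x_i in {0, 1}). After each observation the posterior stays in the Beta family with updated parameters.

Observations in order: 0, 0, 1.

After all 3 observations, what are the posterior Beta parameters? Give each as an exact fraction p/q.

alpha=13, beta=4

obs 1: x=0 → posterior Beta(12, 3)
obs 2: x=0 → posterior Beta(12, 4)
obs 3: x=1 → posterior Beta(13, 4)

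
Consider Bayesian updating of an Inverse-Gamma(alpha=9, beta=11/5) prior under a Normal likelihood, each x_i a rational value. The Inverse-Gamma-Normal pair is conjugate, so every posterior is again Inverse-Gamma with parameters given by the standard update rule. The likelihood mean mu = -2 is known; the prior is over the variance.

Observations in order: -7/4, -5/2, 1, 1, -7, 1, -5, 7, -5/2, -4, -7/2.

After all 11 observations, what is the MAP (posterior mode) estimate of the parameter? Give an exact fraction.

obs 1: x=-7/4 → posterior Inverse-Gamma(19/2, 357/160)
obs 2: x=-5/2 → posterior Inverse-Gamma(10, 377/160)
obs 3: x=1 → posterior Inverse-Gamma(21/2, 1097/160)
obs 4: x=1 → posterior Inverse-Gamma(11, 1817/160)
obs 5: x=-7 → posterior Inverse-Gamma(23/2, 3817/160)
obs 6: x=1 → posterior Inverse-Gamma(12, 4537/160)
obs 7: x=-5 → posterior Inverse-Gamma(25/2, 5257/160)
obs 8: x=7 → posterior Inverse-Gamma(13, 11737/160)
obs 9: x=-5/2 → posterior Inverse-Gamma(27/2, 11757/160)
obs 10: x=-4 → posterior Inverse-Gamma(14, 12077/160)
obs 11: x=-7/2 → posterior Inverse-Gamma(29/2, 12257/160)

12257/2480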